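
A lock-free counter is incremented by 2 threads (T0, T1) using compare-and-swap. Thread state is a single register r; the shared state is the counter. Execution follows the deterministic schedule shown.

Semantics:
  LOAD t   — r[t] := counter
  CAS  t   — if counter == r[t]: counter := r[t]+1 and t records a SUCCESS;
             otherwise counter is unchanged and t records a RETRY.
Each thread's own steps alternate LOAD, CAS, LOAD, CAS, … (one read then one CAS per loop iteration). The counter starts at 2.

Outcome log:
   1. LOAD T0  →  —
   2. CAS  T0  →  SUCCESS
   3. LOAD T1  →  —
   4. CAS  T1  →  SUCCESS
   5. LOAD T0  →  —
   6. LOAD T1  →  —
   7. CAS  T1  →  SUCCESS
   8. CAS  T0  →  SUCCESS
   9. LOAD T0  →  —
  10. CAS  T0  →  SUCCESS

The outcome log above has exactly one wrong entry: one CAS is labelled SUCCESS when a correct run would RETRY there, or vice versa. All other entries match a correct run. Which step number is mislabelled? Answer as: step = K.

Re-executing:
   1) LOAD T0:  M=2  r_T0=2
   2) CAS  T0:  M=3  r_T0=2 ✓
   3) LOAD T1:  M=3  r_T1=3
   4) CAS  T1:  M=4  r_T1=3 ✓
   5) LOAD T0:  M=4  r_T0=4
   6) LOAD T1:  M=4  r_T1=4
   7) CAS  T1:  M=5  r_T1=4 ✓
   8) CAS  T0:  M=5  r_T0=4 ✗
   9) LOAD T0:  M=5  r_T0=5
  10) CAS  T0:  M=6  r_T0=5 ✓
Flip is step 8.

step = 8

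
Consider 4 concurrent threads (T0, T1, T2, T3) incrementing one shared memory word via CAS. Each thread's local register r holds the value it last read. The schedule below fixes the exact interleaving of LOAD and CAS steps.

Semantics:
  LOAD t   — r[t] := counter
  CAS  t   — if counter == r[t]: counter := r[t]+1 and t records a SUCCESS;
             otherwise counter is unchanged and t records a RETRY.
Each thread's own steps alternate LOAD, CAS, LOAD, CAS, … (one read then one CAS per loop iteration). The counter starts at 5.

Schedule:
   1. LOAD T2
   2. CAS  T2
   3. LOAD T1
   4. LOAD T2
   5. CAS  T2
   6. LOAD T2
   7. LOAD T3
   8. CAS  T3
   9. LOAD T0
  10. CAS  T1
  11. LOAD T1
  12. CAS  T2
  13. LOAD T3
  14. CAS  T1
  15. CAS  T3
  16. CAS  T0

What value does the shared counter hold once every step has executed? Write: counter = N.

[1] T2.load  rd  (counter 5, T2.r 5)
[2] T2.cas  hit  (counter 6, T2.r 5)
[3] T1.load  rd  (counter 6, T1.r 6)
[4] T2.load  rd  (counter 6, T2.r 6)
[5] T2.cas  hit  (counter 7, T2.r 6)
[6] T2.load  rd  (counter 7, T2.r 7)
[7] T3.load  rd  (counter 7, T3.r 7)
[8] T3.cas  hit  (counter 8, T3.r 7)
[9] T0.load  rd  (counter 8, T0.r 8)
[10] T1.cas  miss  (counter 8, T1.r 6)
[11] T1.load  rd  (counter 8, T1.r 8)
[12] T2.cas  miss  (counter 8, T2.r 7)
[13] T3.load  rd  (counter 8, T3.r 8)
[14] T1.cas  hit  (counter 9, T1.r 8)
[15] T3.cas  miss  (counter 9, T3.r 8)
[16] T0.cas  miss  (counter 9, T0.r 8)

counter = 9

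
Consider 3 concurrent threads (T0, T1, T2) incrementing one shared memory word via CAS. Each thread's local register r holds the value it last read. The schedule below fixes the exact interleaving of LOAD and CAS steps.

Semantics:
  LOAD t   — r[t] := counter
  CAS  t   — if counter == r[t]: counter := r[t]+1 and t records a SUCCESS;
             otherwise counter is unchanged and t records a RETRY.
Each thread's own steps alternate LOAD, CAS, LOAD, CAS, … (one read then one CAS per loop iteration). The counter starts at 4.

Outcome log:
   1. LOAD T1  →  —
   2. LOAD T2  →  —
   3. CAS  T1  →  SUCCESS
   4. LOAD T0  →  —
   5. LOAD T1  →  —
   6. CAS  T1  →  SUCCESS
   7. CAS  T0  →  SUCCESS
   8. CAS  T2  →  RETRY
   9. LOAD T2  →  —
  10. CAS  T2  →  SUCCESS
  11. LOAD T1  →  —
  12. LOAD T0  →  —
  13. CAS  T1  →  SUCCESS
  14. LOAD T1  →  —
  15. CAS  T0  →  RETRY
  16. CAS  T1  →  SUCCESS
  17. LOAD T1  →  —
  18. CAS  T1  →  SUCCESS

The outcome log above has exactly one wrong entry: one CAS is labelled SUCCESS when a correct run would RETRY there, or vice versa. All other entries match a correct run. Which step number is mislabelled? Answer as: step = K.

Correct run:
1. LOAD T1 → mem=4 r[T1]=4 [LOAD]
2. LOAD T2 → mem=4 r[T2]=4 [LOAD]
3. CAS T1 → mem=5 r[T1]=4 [OK]
4. LOAD T0 → mem=5 r[T0]=5 [LOAD]
5. LOAD T1 → mem=5 r[T1]=5 [LOAD]
6. CAS T1 → mem=6 r[T1]=5 [OK]
7. CAS T0 → mem=6 r[T0]=5 [RETRY]
8. CAS T2 → mem=6 r[T2]=4 [RETRY]
9. LOAD T2 → mem=6 r[T2]=6 [LOAD]
10. CAS T2 → mem=7 r[T2]=6 [OK]
11. LOAD T1 → mem=7 r[T1]=7 [LOAD]
12. LOAD T0 → mem=7 r[T0]=7 [LOAD]
13. CAS T1 → mem=8 r[T1]=7 [OK]
14. LOAD T1 → mem=8 r[T1]=8 [LOAD]
15. CAS T0 → mem=8 r[T0]=7 [RETRY]
16. CAS T1 → mem=9 r[T1]=8 [OK]
17. LOAD T1 → mem=9 r[T1]=9 [LOAD]
18. CAS T1 → mem=10 r[T1]=9 [OK]
Flip is step 7.

step = 7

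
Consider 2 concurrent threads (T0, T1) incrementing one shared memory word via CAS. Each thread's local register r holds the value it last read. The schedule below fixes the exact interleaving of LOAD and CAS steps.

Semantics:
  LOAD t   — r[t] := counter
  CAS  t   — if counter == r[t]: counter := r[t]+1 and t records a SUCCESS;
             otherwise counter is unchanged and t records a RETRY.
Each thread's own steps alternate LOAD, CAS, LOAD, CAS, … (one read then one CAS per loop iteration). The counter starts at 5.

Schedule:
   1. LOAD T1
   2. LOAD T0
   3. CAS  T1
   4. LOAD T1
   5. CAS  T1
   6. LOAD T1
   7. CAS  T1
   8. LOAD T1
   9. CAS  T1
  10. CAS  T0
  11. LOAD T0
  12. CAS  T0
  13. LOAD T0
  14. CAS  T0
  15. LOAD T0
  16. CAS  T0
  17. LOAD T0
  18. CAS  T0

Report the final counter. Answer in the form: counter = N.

#1 T1 reads 5
#2 T0 reads 5
#3 T1 CAS(5→6) writes; counter now 6
#4 T1 reads 6
#5 T1 CAS(6→7) writes; counter now 7
#6 T1 reads 7
#7 T1 CAS(7→8) writes; counter now 8
#8 T1 reads 8
#9 T1 CAS(8→9) writes; counter now 9
#10 T0 CAS(5→6) fails; counter now 9
#11 T0 reads 9
#12 T0 CAS(9→10) writes; counter now 10
#13 T0 reads 10
#14 T0 CAS(10→11) writes; counter now 11
#15 T0 reads 11
#16 T0 CAS(11→12) writes; counter now 12
#17 T0 reads 12
#18 T0 CAS(12→13) writes; counter now 13

counter = 13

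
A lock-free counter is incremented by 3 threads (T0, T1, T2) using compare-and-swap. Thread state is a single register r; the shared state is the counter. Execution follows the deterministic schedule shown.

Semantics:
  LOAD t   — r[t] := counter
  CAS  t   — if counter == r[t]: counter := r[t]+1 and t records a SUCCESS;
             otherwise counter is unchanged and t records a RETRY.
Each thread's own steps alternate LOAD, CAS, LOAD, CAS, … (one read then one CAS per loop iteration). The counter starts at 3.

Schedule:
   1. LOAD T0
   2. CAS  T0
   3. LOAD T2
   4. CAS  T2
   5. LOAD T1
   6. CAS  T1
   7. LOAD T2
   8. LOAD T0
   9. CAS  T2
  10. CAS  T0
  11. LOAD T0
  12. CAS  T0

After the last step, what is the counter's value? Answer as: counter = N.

counter = 8

T0 LOAD — after: cnt=3, r=3 — load
T0 CAS — after: cnt=4, r=3 — ok
T2 LOAD — after: cnt=4, r=4 — load
T2 CAS — after: cnt=5, r=4 — ok
T1 LOAD — after: cnt=5, r=5 — load
T1 CAS — after: cnt=6, r=5 — ok
T2 LOAD — after: cnt=6, r=6 — load
T0 LOAD — after: cnt=6, r=6 — load
T2 CAS — after: cnt=7, r=6 — ok
T0 CAS — after: cnt=7, r=6 — retry
T0 LOAD — after: cnt=7, r=7 — load
T0 CAS — after: cnt=8, r=7 — ok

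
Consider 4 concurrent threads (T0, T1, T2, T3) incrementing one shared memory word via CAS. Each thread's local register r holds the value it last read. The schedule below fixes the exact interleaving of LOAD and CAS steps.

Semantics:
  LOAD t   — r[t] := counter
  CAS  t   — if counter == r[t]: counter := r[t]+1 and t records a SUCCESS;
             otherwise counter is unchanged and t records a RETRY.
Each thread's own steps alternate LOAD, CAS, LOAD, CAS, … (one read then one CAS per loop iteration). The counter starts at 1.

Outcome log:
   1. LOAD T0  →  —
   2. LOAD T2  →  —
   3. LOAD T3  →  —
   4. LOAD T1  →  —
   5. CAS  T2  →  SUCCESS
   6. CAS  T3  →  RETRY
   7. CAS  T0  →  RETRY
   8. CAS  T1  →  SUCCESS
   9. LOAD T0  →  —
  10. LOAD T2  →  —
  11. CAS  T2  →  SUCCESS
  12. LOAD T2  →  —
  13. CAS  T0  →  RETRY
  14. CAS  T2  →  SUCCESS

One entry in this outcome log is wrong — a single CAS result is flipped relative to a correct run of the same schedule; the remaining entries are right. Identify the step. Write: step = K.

step = 8

Reference trace:
   1) LOAD T0:  M=1  r_T0=1
   2) LOAD T2:  M=1  r_T2=1
   3) LOAD T3:  M=1  r_T3=1
   4) LOAD T1:  M=1  r_T1=1
   5) CAS  T2:  M=2  r_T2=1 ✓
   6) CAS  T3:  M=2  r_T3=1 ✗
   7) CAS  T0:  M=2  r_T0=1 ✗
   8) CAS  T1:  M=2  r_T1=1 ✗
   9) LOAD T0:  M=2  r_T0=2
  10) LOAD T2:  M=2  r_T2=2
  11) CAS  T2:  M=3  r_T2=2 ✓
  12) LOAD T2:  M=3  r_T2=3
  13) CAS  T0:  M=3  r_T0=2 ✗
  14) CAS  T2:  M=4  r_T2=3 ✓
Log disagrees first at step 8.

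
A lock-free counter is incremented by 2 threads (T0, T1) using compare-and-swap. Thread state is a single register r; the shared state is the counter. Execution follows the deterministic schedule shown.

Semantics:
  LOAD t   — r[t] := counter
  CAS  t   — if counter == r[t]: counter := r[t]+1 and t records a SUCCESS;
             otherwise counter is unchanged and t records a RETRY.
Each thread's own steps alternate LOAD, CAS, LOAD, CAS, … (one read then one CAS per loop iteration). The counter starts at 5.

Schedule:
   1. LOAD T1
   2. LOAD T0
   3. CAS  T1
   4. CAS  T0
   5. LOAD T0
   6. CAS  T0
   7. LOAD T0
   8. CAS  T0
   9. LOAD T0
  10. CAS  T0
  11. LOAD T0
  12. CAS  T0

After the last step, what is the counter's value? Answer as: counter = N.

step 1: T1 LOAD ⇒ load; ctr=5 reg=5
step 2: T0 LOAD ⇒ load; ctr=5 reg=5
step 3: T1 CAS ⇒ ok; ctr=6 reg=5
step 4: T0 CAS ⇒ retry; ctr=6 reg=5
step 5: T0 LOAD ⇒ load; ctr=6 reg=6
step 6: T0 CAS ⇒ ok; ctr=7 reg=6
step 7: T0 LOAD ⇒ load; ctr=7 reg=7
step 8: T0 CAS ⇒ ok; ctr=8 reg=7
step 9: T0 LOAD ⇒ load; ctr=8 reg=8
step 10: T0 CAS ⇒ ok; ctr=9 reg=8
step 11: T0 LOAD ⇒ load; ctr=9 reg=9
step 12: T0 CAS ⇒ ok; ctr=10 reg=9

counter = 10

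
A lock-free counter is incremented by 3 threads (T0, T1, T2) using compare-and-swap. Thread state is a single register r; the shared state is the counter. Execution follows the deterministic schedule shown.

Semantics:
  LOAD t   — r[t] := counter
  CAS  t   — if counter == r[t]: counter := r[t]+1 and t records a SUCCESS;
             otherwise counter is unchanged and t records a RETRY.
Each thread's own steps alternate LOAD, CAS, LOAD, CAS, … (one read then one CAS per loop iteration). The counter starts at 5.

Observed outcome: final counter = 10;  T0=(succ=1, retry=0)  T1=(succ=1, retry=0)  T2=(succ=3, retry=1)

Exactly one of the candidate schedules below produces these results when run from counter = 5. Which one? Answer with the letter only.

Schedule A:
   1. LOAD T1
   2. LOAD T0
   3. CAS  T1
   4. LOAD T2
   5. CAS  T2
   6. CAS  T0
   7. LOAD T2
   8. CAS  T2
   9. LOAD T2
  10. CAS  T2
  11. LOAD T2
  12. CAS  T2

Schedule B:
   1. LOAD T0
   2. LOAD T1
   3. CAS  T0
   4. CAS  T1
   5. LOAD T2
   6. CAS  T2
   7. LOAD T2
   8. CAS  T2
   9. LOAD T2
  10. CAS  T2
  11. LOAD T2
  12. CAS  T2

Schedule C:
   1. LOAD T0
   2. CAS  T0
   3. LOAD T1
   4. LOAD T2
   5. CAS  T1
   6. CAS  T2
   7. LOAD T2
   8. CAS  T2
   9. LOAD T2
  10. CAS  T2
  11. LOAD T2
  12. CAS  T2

Tracing schedule C:
#1 T0 reads 5
#2 T0 CAS(5→6) writes; counter now 6
#3 T1 reads 6
#4 T2 reads 6
#5 T1 CAS(6→7) writes; counter now 7
#6 T2 CAS(6→7) fails; counter now 7
#7 T2 reads 7
#8 T2 CAS(7→8) writes; counter now 8
#9 T2 reads 8
#10 T2 CAS(8→9) writes; counter now 9
#11 T2 reads 9
#12 T2 CAS(9→10) writes; counter now 10

C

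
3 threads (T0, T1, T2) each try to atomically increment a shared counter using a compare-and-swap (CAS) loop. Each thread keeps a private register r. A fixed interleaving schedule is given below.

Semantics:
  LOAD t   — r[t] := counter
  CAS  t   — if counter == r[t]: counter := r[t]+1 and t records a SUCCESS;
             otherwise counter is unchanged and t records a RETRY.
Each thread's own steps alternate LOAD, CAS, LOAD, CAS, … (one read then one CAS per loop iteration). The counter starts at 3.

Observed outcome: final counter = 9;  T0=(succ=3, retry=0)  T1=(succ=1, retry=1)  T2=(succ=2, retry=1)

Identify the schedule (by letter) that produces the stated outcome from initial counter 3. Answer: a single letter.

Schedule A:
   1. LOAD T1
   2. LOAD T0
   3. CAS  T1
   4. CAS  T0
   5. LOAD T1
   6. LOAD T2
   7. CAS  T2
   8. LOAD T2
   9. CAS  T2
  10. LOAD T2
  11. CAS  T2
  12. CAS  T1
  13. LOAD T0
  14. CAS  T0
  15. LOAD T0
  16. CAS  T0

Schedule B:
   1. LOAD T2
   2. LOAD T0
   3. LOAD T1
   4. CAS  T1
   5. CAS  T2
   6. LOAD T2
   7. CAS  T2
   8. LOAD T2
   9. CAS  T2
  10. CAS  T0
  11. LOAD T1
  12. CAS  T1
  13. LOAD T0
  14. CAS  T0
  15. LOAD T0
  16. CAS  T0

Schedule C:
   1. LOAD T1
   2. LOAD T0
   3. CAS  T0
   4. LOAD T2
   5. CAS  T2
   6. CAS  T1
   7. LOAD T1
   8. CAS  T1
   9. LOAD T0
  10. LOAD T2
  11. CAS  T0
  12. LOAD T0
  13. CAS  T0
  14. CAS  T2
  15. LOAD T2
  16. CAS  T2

Simulating candidate C:
[1] T1.load  rd  (counter 3, T1.r 3)
[2] T0.load  rd  (counter 3, T0.r 3)
[3] T0.cas  hit  (counter 4, T0.r 3)
[4] T2.load  rd  (counter 4, T2.r 4)
[5] T2.cas  hit  (counter 5, T2.r 4)
[6] T1.cas  miss  (counter 5, T1.r 3)
[7] T1.load  rd  (counter 5, T1.r 5)
[8] T1.cas  hit  (counter 6, T1.r 5)
[9] T0.load  rd  (counter 6, T0.r 6)
[10] T2.load  rd  (counter 6, T2.r 6)
[11] T0.cas  hit  (counter 7, T0.r 6)
[12] T0.load  rd  (counter 7, T0.r 7)
[13] T0.cas  hit  (counter 8, T0.r 7)
[14] T2.cas  miss  (counter 8, T2.r 6)
[15] T2.load  rd  (counter 8, T2.r 8)
[16] T2.cas  hit  (counter 9, T2.r 8)

C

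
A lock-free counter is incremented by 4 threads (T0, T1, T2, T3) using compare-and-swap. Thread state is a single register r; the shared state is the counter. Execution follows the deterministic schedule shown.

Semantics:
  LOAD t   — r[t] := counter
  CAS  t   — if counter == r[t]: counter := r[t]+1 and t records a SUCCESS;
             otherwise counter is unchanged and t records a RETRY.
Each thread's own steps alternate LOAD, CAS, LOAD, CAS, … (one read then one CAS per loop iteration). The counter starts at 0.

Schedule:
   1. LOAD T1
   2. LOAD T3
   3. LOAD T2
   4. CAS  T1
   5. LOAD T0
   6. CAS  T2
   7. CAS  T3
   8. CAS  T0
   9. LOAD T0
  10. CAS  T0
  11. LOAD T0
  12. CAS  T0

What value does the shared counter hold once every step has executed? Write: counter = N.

T1 LOAD — after: cnt=0, r=0 — load
T3 LOAD — after: cnt=0, r=0 — load
T2 LOAD — after: cnt=0, r=0 — load
T1 CAS — after: cnt=1, r=0 — ok
T0 LOAD — after: cnt=1, r=1 — load
T2 CAS — after: cnt=1, r=0 — retry
T3 CAS — after: cnt=1, r=0 — retry
T0 CAS — after: cnt=2, r=1 — ok
T0 LOAD — after: cnt=2, r=2 — load
T0 CAS — after: cnt=3, r=2 — ok
T0 LOAD — after: cnt=3, r=3 — load
T0 CAS — after: cnt=4, r=3 — ok

counter = 4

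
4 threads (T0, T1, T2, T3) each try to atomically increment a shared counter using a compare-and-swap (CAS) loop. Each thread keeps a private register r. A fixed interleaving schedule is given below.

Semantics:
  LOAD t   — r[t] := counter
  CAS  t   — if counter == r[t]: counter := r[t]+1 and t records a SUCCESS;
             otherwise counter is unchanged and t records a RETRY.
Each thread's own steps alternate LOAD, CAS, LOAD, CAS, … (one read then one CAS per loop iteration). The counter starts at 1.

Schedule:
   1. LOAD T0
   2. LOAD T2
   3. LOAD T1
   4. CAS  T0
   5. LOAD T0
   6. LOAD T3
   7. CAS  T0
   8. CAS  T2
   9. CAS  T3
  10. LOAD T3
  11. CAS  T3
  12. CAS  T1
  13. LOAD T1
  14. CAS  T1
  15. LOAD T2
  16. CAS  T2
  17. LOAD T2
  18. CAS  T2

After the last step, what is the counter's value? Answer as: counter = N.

1. LOAD T0 → mem=1 r[T0]=1 [LOAD]
2. LOAD T2 → mem=1 r[T2]=1 [LOAD]
3. LOAD T1 → mem=1 r[T1]=1 [LOAD]
4. CAS T0 → mem=2 r[T0]=1 [OK]
5. LOAD T0 → mem=2 r[T0]=2 [LOAD]
6. LOAD T3 → mem=2 r[T3]=2 [LOAD]
7. CAS T0 → mem=3 r[T0]=2 [OK]
8. CAS T2 → mem=3 r[T2]=1 [RETRY]
9. CAS T3 → mem=3 r[T3]=2 [RETRY]
10. LOAD T3 → mem=3 r[T3]=3 [LOAD]
11. CAS T3 → mem=4 r[T3]=3 [OK]
12. CAS T1 → mem=4 r[T1]=1 [RETRY]
13. LOAD T1 → mem=4 r[T1]=4 [LOAD]
14. CAS T1 → mem=5 r[T1]=4 [OK]
15. LOAD T2 → mem=5 r[T2]=5 [LOAD]
16. CAS T2 → mem=6 r[T2]=5 [OK]
17. LOAD T2 → mem=6 r[T2]=6 [LOAD]
18. CAS T2 → mem=7 r[T2]=6 [OK]

counter = 7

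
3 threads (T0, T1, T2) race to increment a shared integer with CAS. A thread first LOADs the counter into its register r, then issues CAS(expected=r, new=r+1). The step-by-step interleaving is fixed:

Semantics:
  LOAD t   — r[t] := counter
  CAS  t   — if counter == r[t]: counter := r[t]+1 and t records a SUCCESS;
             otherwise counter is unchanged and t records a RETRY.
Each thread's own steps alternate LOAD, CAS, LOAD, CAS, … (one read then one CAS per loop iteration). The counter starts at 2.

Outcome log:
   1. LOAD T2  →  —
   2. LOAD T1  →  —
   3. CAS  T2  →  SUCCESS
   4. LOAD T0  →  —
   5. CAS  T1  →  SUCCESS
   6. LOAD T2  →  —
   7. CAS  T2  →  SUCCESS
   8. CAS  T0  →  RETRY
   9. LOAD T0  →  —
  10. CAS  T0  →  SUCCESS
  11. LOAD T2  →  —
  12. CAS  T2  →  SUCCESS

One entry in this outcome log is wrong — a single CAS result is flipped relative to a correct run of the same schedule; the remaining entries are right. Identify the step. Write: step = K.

Re-executing:
[1] T2.load  rd  (counter 2, T2.r 2)
[2] T1.load  rd  (counter 2, T1.r 2)
[3] T2.cas  hit  (counter 3, T2.r 2)
[4] T0.load  rd  (counter 3, T0.r 3)
[5] T1.cas  miss  (counter 3, T1.r 2)
[6] T2.load  rd  (counter 3, T2.r 3)
[7] T2.cas  hit  (counter 4, T2.r 3)
[8] T0.cas  miss  (counter 4, T0.r 3)
[9] T0.load  rd  (counter 4, T0.r 4)
[10] T0.cas  hit  (counter 5, T0.r 4)
[11] T2.load  rd  (counter 5, T2.r 5)
[12] T2.cas  hit  (counter 6, T2.r 5)
Log disagrees first at step 5.

step = 5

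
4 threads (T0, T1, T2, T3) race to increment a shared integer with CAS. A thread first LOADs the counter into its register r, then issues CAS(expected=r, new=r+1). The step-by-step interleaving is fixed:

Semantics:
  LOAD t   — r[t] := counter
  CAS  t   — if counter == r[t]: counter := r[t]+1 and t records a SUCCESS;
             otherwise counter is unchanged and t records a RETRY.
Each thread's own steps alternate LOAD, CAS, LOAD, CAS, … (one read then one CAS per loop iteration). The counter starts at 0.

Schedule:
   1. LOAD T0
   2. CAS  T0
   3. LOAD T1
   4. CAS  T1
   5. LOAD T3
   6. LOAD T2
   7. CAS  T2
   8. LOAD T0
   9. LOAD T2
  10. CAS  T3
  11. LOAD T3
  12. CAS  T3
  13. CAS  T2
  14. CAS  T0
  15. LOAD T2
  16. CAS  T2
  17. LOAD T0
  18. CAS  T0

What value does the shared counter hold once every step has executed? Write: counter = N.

counter = 6

1. LOAD T0 → mem=0 r[T0]=0 [LOAD]
2. CAS T0 → mem=1 r[T0]=0 [OK]
3. LOAD T1 → mem=1 r[T1]=1 [LOAD]
4. CAS T1 → mem=2 r[T1]=1 [OK]
5. LOAD T3 → mem=2 r[T3]=2 [LOAD]
6. LOAD T2 → mem=2 r[T2]=2 [LOAD]
7. CAS T2 → mem=3 r[T2]=2 [OK]
8. LOAD T0 → mem=3 r[T0]=3 [LOAD]
9. LOAD T2 → mem=3 r[T2]=3 [LOAD]
10. CAS T3 → mem=3 r[T3]=2 [RETRY]
11. LOAD T3 → mem=3 r[T3]=3 [LOAD]
12. CAS T3 → mem=4 r[T3]=3 [OK]
13. CAS T2 → mem=4 r[T2]=3 [RETRY]
14. CAS T0 → mem=4 r[T0]=3 [RETRY]
15. LOAD T2 → mem=4 r[T2]=4 [LOAD]
16. CAS T2 → mem=5 r[T2]=4 [OK]
17. LOAD T0 → mem=5 r[T0]=5 [LOAD]
18. CAS T0 → mem=6 r[T0]=5 [OK]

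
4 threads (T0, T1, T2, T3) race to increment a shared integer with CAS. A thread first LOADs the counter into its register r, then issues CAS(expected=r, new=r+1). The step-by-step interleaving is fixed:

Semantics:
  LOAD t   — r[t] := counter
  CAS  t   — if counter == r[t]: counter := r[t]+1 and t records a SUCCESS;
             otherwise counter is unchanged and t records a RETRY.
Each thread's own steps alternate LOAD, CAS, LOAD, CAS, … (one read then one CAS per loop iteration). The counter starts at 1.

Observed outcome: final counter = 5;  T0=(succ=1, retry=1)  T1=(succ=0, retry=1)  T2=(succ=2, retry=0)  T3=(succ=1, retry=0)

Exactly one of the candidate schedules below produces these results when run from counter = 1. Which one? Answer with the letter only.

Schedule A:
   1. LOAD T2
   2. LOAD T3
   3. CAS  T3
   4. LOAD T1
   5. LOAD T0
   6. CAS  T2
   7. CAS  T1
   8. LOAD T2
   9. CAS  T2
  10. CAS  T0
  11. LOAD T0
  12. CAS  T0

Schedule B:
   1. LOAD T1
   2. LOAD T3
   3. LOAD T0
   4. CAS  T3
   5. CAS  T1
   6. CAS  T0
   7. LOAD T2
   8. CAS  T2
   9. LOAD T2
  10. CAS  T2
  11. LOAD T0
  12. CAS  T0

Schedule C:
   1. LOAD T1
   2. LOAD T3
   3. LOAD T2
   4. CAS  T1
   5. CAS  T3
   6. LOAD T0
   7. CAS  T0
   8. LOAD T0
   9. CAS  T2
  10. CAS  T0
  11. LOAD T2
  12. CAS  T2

Tracing schedule B:
1. LOAD T1 → mem=1 r[T1]=1 [LOAD]
2. LOAD T3 → mem=1 r[T3]=1 [LOAD]
3. LOAD T0 → mem=1 r[T0]=1 [LOAD]
4. CAS T3 → mem=2 r[T3]=1 [OK]
5. CAS T1 → mem=2 r[T1]=1 [RETRY]
6. CAS T0 → mem=2 r[T0]=1 [RETRY]
7. LOAD T2 → mem=2 r[T2]=2 [LOAD]
8. CAS T2 → mem=3 r[T2]=2 [OK]
9. LOAD T2 → mem=3 r[T2]=3 [LOAD]
10. CAS T2 → mem=4 r[T2]=3 [OK]
11. LOAD T0 → mem=4 r[T0]=4 [LOAD]
12. CAS T0 → mem=5 r[T0]=4 [OK]

B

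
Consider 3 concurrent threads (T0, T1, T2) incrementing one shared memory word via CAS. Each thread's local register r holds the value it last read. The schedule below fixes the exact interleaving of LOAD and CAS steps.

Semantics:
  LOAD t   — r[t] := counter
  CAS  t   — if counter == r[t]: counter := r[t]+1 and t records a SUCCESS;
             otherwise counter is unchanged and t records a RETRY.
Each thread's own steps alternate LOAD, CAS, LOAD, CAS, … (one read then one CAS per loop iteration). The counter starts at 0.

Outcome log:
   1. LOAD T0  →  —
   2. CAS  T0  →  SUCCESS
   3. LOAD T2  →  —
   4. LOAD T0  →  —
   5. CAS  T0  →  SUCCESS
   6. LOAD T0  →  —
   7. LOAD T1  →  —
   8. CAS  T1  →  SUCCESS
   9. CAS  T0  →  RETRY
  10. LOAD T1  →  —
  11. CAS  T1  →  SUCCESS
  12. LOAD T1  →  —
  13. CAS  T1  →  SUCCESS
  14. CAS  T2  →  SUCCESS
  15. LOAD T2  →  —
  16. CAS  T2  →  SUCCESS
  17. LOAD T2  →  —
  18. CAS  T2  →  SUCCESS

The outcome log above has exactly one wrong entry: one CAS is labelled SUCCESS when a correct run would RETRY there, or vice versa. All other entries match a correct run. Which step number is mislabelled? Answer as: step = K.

Reference trace:
step 1: T0 LOAD ⇒ load; ctr=0 reg=0
step 2: T0 CAS ⇒ ok; ctr=1 reg=0
step 3: T2 LOAD ⇒ load; ctr=1 reg=1
step 4: T0 LOAD ⇒ load; ctr=1 reg=1
step 5: T0 CAS ⇒ ok; ctr=2 reg=1
step 6: T0 LOAD ⇒ load; ctr=2 reg=2
step 7: T1 LOAD ⇒ load; ctr=2 reg=2
step 8: T1 CAS ⇒ ok; ctr=3 reg=2
step 9: T0 CAS ⇒ retry; ctr=3 reg=2
step 10: T1 LOAD ⇒ load; ctr=3 reg=3
step 11: T1 CAS ⇒ ok; ctr=4 reg=3
step 12: T1 LOAD ⇒ load; ctr=4 reg=4
step 13: T1 CAS ⇒ ok; ctr=5 reg=4
step 14: T2 CAS ⇒ retry; ctr=5 reg=1
step 15: T2 LOAD ⇒ load; ctr=5 reg=5
step 16: T2 CAS ⇒ ok; ctr=6 reg=5
step 17: T2 LOAD ⇒ load; ctr=6 reg=6
step 18: T2 CAS ⇒ ok; ctr=7 reg=6
Flip is step 14.

step = 14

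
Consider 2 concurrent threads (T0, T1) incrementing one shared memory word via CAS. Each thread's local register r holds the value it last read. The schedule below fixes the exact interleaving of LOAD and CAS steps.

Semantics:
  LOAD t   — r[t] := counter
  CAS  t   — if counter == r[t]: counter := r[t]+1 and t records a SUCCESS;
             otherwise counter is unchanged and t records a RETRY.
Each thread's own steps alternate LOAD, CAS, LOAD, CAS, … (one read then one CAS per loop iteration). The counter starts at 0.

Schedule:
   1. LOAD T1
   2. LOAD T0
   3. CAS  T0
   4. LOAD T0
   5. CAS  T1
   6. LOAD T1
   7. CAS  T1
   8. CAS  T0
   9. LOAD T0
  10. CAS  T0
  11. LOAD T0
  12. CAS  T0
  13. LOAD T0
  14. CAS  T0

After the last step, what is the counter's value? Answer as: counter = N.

counter = 5

1. LOAD T1 → mem=0 r[T1]=0 [LOAD]
2. LOAD T0 → mem=0 r[T0]=0 [LOAD]
3. CAS T0 → mem=1 r[T0]=0 [OK]
4. LOAD T0 → mem=1 r[T0]=1 [LOAD]
5. CAS T1 → mem=1 r[T1]=0 [RETRY]
6. LOAD T1 → mem=1 r[T1]=1 [LOAD]
7. CAS T1 → mem=2 r[T1]=1 [OK]
8. CAS T0 → mem=2 r[T0]=1 [RETRY]
9. LOAD T0 → mem=2 r[T0]=2 [LOAD]
10. CAS T0 → mem=3 r[T0]=2 [OK]
11. LOAD T0 → mem=3 r[T0]=3 [LOAD]
12. CAS T0 → mem=4 r[T0]=3 [OK]
13. LOAD T0 → mem=4 r[T0]=4 [LOAD]
14. CAS T0 → mem=5 r[T0]=4 [OK]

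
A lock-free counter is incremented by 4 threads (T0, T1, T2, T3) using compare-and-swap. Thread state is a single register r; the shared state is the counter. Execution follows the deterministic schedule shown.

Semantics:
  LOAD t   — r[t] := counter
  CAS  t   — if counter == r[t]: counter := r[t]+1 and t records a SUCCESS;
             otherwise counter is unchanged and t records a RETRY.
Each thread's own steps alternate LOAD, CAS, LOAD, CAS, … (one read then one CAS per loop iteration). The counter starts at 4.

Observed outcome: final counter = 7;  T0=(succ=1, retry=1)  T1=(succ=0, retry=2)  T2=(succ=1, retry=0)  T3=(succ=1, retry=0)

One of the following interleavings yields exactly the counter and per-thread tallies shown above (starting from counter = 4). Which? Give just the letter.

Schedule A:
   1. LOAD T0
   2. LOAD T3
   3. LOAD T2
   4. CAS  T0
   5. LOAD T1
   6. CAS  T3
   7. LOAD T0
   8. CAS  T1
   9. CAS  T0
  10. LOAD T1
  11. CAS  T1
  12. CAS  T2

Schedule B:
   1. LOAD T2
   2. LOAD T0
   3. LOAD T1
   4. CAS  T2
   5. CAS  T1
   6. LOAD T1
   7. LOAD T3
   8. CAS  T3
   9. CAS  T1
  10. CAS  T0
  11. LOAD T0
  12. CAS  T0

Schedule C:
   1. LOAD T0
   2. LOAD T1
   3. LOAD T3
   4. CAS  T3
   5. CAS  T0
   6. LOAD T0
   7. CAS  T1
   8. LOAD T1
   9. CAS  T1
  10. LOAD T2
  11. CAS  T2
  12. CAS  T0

Simulating candidate B:
step 1: T2 LOAD ⇒ load; ctr=4 reg=4
step 2: T0 LOAD ⇒ load; ctr=4 reg=4
step 3: T1 LOAD ⇒ load; ctr=4 reg=4
step 4: T2 CAS ⇒ ok; ctr=5 reg=4
step 5: T1 CAS ⇒ retry; ctr=5 reg=4
step 6: T1 LOAD ⇒ load; ctr=5 reg=5
step 7: T3 LOAD ⇒ load; ctr=5 reg=5
step 8: T3 CAS ⇒ ok; ctr=6 reg=5
step 9: T1 CAS ⇒ retry; ctr=6 reg=5
step 10: T0 CAS ⇒ retry; ctr=6 reg=4
step 11: T0 LOAD ⇒ load; ctr=6 reg=6
step 12: T0 CAS ⇒ ok; ctr=7 reg=6

B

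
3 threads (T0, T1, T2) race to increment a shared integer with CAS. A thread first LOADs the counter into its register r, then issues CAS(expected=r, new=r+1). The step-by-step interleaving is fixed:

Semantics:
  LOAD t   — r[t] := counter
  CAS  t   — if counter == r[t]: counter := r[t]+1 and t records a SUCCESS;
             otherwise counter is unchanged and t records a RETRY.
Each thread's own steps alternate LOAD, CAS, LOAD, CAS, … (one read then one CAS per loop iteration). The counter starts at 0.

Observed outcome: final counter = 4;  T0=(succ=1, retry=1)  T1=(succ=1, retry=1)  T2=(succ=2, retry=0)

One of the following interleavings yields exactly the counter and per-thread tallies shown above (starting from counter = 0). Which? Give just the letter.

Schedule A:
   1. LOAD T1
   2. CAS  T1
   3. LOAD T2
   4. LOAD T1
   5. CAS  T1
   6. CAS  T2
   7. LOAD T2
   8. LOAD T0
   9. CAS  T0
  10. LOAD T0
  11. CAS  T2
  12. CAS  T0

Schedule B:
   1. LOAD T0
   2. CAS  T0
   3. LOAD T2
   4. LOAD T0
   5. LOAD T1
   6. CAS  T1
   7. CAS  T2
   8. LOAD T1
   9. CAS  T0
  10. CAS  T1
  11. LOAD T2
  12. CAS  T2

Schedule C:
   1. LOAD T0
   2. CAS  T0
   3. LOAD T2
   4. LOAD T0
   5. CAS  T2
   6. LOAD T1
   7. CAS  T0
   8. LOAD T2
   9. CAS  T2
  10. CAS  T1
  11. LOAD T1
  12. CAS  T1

C

Tracing schedule C:
1. LOAD T0 → mem=0 r[T0]=0 [LOAD]
2. CAS T0 → mem=1 r[T0]=0 [OK]
3. LOAD T2 → mem=1 r[T2]=1 [LOAD]
4. LOAD T0 → mem=1 r[T0]=1 [LOAD]
5. CAS T2 → mem=2 r[T2]=1 [OK]
6. LOAD T1 → mem=2 r[T1]=2 [LOAD]
7. CAS T0 → mem=2 r[T0]=1 [RETRY]
8. LOAD T2 → mem=2 r[T2]=2 [LOAD]
9. CAS T2 → mem=3 r[T2]=2 [OK]
10. CAS T1 → mem=3 r[T1]=2 [RETRY]
11. LOAD T1 → mem=3 r[T1]=3 [LOAD]
12. CAS T1 → mem=4 r[T1]=3 [OK]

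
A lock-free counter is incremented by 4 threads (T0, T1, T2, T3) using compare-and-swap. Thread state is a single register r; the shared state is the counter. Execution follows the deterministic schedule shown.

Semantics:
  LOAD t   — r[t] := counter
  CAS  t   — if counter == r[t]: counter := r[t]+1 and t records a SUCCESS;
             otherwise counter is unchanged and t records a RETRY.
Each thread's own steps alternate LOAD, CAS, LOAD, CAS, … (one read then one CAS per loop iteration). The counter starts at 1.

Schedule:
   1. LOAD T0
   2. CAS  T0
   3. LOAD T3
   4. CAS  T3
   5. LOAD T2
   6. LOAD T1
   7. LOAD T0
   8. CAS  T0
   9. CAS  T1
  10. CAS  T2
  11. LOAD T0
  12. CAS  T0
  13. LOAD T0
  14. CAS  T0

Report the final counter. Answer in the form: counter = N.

counter = 6

#1 T0 reads 1
#2 T0 CAS(1→2) writes; counter now 2
#3 T3 reads 2
#4 T3 CAS(2→3) writes; counter now 3
#5 T2 reads 3
#6 T1 reads 3
#7 T0 reads 3
#8 T0 CAS(3→4) writes; counter now 4
#9 T1 CAS(3→4) fails; counter now 4
#10 T2 CAS(3→4) fails; counter now 4
#11 T0 reads 4
#12 T0 CAS(4→5) writes; counter now 5
#13 T0 reads 5
#14 T0 CAS(5→6) writes; counter now 6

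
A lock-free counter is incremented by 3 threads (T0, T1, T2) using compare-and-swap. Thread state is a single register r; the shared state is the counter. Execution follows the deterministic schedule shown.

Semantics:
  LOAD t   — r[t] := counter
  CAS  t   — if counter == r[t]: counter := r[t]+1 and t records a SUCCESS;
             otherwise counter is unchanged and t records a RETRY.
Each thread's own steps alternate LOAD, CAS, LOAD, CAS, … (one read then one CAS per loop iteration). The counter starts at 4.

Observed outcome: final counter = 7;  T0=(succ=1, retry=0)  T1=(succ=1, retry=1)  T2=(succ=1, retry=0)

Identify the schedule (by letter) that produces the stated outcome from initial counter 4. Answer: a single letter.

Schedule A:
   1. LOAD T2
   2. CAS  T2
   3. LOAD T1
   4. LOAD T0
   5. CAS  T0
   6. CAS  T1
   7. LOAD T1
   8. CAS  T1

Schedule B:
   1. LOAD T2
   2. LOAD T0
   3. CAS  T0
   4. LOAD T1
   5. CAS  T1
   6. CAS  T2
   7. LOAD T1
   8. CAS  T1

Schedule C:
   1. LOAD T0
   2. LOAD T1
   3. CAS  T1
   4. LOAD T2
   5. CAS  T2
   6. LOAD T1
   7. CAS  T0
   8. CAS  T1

Run A:
T2 LOAD — after: cnt=4, r=4 — load
T2 CAS — after: cnt=5, r=4 — ok
T1 LOAD — after: cnt=5, r=5 — load
T0 LOAD — after: cnt=5, r=5 — load
T0 CAS — after: cnt=6, r=5 — ok
T1 CAS — after: cnt=6, r=5 — retry
T1 LOAD — after: cnt=6, r=6 — load
T1 CAS — after: cnt=7, r=6 — ok

A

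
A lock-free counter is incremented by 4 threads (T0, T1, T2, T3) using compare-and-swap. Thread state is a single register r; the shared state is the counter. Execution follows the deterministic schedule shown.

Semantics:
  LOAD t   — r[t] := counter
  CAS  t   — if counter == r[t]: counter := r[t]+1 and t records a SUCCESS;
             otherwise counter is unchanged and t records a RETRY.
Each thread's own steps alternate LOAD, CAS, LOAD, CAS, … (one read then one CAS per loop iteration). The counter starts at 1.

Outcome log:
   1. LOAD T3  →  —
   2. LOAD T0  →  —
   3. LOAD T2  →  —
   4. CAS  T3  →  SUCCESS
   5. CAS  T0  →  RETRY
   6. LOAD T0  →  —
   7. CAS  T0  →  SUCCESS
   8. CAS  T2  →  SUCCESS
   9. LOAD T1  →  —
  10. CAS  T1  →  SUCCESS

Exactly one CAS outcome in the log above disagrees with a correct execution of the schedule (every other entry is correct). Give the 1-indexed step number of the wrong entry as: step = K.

Correct run:
1. LOAD T3 → mem=1 r[T3]=1 [LOAD]
2. LOAD T0 → mem=1 r[T0]=1 [LOAD]
3. LOAD T2 → mem=1 r[T2]=1 [LOAD]
4. CAS T3 → mem=2 r[T3]=1 [OK]
5. CAS T0 → mem=2 r[T0]=1 [RETRY]
6. LOAD T0 → mem=2 r[T0]=2 [LOAD]
7. CAS T0 → mem=3 r[T0]=2 [OK]
8. CAS T2 → mem=3 r[T2]=1 [RETRY]
9. LOAD T1 → mem=3 r[T1]=3 [LOAD]
10. CAS T1 → mem=4 r[T1]=3 [OK]
Log disagrees first at step 8.

step = 8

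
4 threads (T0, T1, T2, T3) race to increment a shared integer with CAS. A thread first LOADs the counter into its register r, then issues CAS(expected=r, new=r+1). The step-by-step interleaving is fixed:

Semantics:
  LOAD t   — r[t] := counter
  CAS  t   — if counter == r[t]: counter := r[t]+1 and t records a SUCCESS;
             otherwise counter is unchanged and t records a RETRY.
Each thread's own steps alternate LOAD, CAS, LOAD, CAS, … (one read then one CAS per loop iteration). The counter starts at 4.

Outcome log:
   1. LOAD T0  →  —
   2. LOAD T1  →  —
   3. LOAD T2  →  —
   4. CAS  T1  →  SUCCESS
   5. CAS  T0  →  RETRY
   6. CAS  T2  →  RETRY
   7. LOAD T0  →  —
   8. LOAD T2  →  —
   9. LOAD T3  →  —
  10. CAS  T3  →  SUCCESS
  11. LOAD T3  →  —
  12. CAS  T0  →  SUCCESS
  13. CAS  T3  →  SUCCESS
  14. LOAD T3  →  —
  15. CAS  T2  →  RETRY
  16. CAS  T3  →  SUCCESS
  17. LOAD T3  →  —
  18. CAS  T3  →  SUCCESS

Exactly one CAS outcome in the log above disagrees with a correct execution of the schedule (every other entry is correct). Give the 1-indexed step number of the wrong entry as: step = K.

step = 12

Correct run:
#1 T0 reads 4
#2 T1 reads 4
#3 T2 reads 4
#4 T1 CAS(4→5) writes; counter now 5
#5 T0 CAS(4→5) fails; counter now 5
#6 T2 CAS(4→5) fails; counter now 5
#7 T0 reads 5
#8 T2 reads 5
#9 T3 reads 5
#10 T3 CAS(5→6) writes; counter now 6
#11 T3 reads 6
#12 T0 CAS(5→6) fails; counter now 6
#13 T3 CAS(6→7) writes; counter now 7
#14 T3 reads 7
#15 T2 CAS(5→6) fails; counter now 7
#16 T3 CAS(7→8) writes; counter now 8
#17 T3 reads 8
#18 T3 CAS(8→9) writes; counter now 9
Log disagrees first at step 12.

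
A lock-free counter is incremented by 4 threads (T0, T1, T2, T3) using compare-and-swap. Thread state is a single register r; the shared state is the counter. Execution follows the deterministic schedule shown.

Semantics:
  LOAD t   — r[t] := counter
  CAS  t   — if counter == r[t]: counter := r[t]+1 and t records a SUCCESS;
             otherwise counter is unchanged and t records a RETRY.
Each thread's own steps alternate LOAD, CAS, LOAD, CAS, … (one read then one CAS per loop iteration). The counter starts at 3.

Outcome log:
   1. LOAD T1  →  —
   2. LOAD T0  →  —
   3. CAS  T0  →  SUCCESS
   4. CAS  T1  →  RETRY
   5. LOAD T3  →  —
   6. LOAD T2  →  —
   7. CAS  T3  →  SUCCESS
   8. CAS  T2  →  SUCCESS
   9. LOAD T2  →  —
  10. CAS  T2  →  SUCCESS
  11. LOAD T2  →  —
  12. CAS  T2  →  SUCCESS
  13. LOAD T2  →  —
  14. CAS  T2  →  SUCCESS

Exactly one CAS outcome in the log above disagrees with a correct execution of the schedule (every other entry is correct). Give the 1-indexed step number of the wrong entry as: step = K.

step = 8

Reference trace:
[1] T1.load  rd  (counter 3, T1.r 3)
[2] T0.load  rd  (counter 3, T0.r 3)
[3] T0.cas  hit  (counter 4, T0.r 3)
[4] T1.cas  miss  (counter 4, T1.r 3)
[5] T3.load  rd  (counter 4, T3.r 4)
[6] T2.load  rd  (counter 4, T2.r 4)
[7] T3.cas  hit  (counter 5, T3.r 4)
[8] T2.cas  miss  (counter 5, T2.r 4)
[9] T2.load  rd  (counter 5, T2.r 5)
[10] T2.cas  hit  (counter 6, T2.r 5)
[11] T2.load  rd  (counter 6, T2.r 6)
[12] T2.cas  hit  (counter 7, T2.r 6)
[13] T2.load  rd  (counter 7, T2.r 7)
[14] T2.cas  hit  (counter 8, T2.r 7)
Mismatch at 8.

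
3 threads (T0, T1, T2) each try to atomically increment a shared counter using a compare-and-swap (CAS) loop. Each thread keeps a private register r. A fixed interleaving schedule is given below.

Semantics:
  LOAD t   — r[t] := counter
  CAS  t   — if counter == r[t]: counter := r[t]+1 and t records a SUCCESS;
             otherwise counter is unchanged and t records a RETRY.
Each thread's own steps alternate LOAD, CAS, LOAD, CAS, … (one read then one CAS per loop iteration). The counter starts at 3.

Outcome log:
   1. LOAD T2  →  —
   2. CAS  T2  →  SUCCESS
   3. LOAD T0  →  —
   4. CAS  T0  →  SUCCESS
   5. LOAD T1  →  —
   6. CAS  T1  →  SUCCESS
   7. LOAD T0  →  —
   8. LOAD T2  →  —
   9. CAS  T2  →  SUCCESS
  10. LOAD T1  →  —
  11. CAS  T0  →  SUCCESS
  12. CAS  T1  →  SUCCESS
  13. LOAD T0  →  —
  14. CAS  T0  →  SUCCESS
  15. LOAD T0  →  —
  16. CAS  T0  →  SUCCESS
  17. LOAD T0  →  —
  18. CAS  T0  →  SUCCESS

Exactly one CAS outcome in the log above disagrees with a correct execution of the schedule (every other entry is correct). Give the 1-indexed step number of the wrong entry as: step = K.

step = 11

Re-executing:
[1] T2.load  rd  (counter 3, T2.r 3)
[2] T2.cas  hit  (counter 4, T2.r 3)
[3] T0.load  rd  (counter 4, T0.r 4)
[4] T0.cas  hit  (counter 5, T0.r 4)
[5] T1.load  rd  (counter 5, T1.r 5)
[6] T1.cas  hit  (counter 6, T1.r 5)
[7] T0.load  rd  (counter 6, T0.r 6)
[8] T2.load  rd  (counter 6, T2.r 6)
[9] T2.cas  hit  (counter 7, T2.r 6)
[10] T1.load  rd  (counter 7, T1.r 7)
[11] T0.cas  miss  (counter 7, T0.r 6)
[12] T1.cas  hit  (counter 8, T1.r 7)
[13] T0.load  rd  (counter 8, T0.r 8)
[14] T0.cas  hit  (counter 9, T0.r 8)
[15] T0.load  rd  (counter 9, T0.r 9)
[16] T0.cas  hit  (counter 10, T0.r 9)
[17] T0.load  rd  (counter 10, T0.r 10)
[18] T0.cas  hit  (counter 11, T0.r 10)
Log disagrees first at step 11.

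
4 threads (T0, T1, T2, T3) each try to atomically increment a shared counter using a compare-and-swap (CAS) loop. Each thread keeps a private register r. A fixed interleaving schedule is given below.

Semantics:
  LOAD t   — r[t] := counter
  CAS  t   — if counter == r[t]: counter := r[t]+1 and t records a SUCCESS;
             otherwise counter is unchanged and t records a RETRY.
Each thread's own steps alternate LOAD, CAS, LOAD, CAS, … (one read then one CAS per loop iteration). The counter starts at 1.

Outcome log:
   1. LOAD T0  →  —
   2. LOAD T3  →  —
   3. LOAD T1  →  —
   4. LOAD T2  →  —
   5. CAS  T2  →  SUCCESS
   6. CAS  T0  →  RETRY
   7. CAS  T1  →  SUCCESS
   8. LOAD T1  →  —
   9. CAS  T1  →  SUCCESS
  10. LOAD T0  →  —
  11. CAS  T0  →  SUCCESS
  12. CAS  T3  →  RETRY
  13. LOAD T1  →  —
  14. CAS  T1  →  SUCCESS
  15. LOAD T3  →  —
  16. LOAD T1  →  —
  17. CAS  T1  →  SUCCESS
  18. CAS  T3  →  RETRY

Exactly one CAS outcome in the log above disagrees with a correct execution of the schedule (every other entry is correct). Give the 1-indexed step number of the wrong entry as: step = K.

Re-executing:
#1 T0 reads 1
#2 T3 reads 1
#3 T1 reads 1
#4 T2 reads 1
#5 T2 CAS(1→2) writes; counter now 2
#6 T0 CAS(1→2) fails; counter now 2
#7 T1 CAS(1→2) fails; counter now 2
#8 T1 reads 2
#9 T1 CAS(2→3) writes; counter now 3
#10 T0 reads 3
#11 T0 CAS(3→4) writes; counter now 4
#12 T3 CAS(1→2) fails; counter now 4
#13 T1 reads 4
#14 T1 CAS(4→5) writes; counter now 5
#15 T3 reads 5
#16 T1 reads 5
#17 T1 CAS(5→6) writes; counter now 6
#18 T3 CAS(5→6) fails; counter now 6
Log disagrees first at step 7.

step = 7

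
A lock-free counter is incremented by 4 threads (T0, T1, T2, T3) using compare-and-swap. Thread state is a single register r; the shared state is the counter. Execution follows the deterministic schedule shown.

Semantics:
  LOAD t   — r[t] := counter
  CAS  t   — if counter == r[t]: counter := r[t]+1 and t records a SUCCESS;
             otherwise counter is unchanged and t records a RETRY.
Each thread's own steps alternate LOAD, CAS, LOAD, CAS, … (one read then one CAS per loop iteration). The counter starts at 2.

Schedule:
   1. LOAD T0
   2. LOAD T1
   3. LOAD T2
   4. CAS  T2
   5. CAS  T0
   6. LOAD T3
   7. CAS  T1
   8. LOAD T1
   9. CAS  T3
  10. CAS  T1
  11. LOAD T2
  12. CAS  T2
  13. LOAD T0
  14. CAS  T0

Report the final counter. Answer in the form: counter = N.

[1] T0.load  rd  (counter 2, T0.r 2)
[2] T1.load  rd  (counter 2, T1.r 2)
[3] T2.load  rd  (counter 2, T2.r 2)
[4] T2.cas  hit  (counter 3, T2.r 2)
[5] T0.cas  miss  (counter 3, T0.r 2)
[6] T3.load  rd  (counter 3, T3.r 3)
[7] T1.cas  miss  (counter 3, T1.r 2)
[8] T1.load  rd  (counter 3, T1.r 3)
[9] T3.cas  hit  (counter 4, T3.r 3)
[10] T1.cas  miss  (counter 4, T1.r 3)
[11] T2.load  rd  (counter 4, T2.r 4)
[12] T2.cas  hit  (counter 5, T2.r 4)
[13] T0.load  rd  (counter 5, T0.r 5)
[14] T0.cas  hit  (counter 6, T0.r 5)

counter = 6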